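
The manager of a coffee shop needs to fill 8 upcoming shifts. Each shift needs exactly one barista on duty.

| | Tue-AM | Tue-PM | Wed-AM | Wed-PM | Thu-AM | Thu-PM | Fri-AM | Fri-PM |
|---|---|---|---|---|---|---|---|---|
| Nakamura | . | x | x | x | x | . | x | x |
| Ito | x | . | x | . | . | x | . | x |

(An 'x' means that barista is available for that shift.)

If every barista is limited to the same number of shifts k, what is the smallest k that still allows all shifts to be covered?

4

With 2 baristas and 8 worker-slots to fill, someone must work at least ⌈8/2⌉ = 4 shifts, so k ≥ 4.
k = 4 works: Tue-AM→Ito, Tue-PM→Nakamura, Wed-AM→Ito, Wed-PM→Nakamura, Thu-AM→Nakamura, Thu-PM→Ito, Fri-AM→Nakamura, Fri-PM→Ito.
Loads: Nakamura 4, Ito 4 — all ≤ 4.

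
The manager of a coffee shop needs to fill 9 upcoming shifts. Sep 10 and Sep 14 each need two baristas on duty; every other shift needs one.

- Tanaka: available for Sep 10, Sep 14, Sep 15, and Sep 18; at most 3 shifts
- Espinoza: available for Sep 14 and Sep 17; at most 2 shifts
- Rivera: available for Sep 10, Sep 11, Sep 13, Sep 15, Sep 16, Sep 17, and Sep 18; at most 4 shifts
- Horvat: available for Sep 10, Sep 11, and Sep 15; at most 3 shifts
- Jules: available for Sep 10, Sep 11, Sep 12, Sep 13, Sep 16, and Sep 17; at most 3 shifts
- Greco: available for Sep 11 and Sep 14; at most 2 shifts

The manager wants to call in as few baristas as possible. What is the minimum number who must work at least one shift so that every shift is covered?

4

11 slots to fill and no one can take more than 4, so at least ⌈11/4⌉ = 3 baristas are needed.
Any 3 baristas together have capacity at most 4+3+3 = 10 < 11 slots, so 3 can never suffice.
Tanaka, Espinoza, Rivera, and Jules alone can cover everything: Sep 10→Rivera+Jules, Sep 11→Rivera, Sep 12→Jules, Sep 13→Rivera, Sep 14→Tanaka+Espinoza, Sep 15→Tanaka, Sep 16→Rivera, Sep 17→Espinoza, Sep 18→Tanaka.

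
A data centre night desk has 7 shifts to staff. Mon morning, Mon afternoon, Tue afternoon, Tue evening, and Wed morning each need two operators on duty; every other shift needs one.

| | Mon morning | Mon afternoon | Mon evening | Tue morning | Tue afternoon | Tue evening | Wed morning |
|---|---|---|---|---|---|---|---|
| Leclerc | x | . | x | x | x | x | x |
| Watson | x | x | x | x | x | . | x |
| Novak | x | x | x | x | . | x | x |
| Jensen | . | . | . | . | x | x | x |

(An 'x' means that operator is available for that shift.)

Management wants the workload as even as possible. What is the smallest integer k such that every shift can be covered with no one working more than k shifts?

3

With 4 operators and 12 worker-slots to fill, someone must work at least ⌈12/4⌉ = 3 shifts, so k ≥ 3.
k = 3 works: Mon morning→Leclerc+Watson, Mon afternoon→Watson+Novak, Mon evening→Leclerc, Tue morning→Leclerc, Tue afternoon→Watson+Jensen, Tue evening→Novak+Jensen, Wed morning→Novak+Jensen.
Loads: Leclerc 3, Watson 3, Novak 3, Jensen 3 — all ≤ 3.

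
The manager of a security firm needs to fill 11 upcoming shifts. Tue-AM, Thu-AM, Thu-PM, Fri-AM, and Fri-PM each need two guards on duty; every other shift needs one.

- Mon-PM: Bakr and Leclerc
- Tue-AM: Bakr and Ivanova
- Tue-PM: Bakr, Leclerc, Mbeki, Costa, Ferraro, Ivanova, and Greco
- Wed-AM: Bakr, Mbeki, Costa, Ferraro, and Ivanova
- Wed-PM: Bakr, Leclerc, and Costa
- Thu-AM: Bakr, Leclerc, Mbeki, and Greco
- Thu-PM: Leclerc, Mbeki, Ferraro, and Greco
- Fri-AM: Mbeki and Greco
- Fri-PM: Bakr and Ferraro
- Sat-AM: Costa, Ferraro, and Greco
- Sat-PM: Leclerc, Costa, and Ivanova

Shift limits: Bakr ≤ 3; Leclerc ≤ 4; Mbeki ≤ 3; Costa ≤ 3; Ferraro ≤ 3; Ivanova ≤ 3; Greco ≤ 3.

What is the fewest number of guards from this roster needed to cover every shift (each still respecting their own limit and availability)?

16 slots to fill and no one can take more than 4, so at least ⌈16/4⌉ = 4 guards are needed.
No set of 5 guards can cover every shift (each such set leaves at least one shift with no one available or exceeds a cap).
Bakr, Leclerc, Mbeki, Ferraro, Ivanova, and Greco alone can cover everything: Mon-PM→Bakr, Tue-AM→Bakr+Ivanova, Tue-PM→Leclerc, Wed-AM→Mbeki, Wed-PM→Leclerc, Thu-AM→Leclerc+Mbeki, Thu-PM→Ferraro+Greco, Fri-AM→Mbeki+Greco, Fri-PM→Bakr+Ferraro, Sat-AM→Ferraro, Sat-PM→Leclerc.

6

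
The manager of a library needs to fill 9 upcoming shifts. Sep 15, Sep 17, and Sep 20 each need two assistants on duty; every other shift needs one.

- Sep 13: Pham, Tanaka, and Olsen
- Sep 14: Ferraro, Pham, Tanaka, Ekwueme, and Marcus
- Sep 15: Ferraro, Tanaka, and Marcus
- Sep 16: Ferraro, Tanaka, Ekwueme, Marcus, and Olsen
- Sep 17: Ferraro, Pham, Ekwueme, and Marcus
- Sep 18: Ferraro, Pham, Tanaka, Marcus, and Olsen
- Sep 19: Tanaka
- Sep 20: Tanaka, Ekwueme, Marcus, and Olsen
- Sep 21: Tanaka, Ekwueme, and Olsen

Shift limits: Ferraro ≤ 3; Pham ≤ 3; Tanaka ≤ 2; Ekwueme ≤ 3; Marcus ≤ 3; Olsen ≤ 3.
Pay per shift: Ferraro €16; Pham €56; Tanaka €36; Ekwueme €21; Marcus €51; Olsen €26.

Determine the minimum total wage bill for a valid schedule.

Sep 19 can only be covered by Tanaka, so that assignment is forced.
Picking the cheapest available assistant for each shift independently would cost €267, but that ignores the shift limits.
An optimal schedule: Sep 13→Olsen, Sep 14→Ferraro, Sep 15→Ferraro+Tanaka, Sep 16→Ferraro, Sep 17→Ekwueme+Marcus, Sep 18→Olsen, Sep 19→Tanaka, Sep 20→Ekwueme+Olsen, Sep 21→Ekwueme.
Total: 26 + 16 + 16 + 36 + 16 + 21 + 51 + 26 + 36 + 21 + 26 + 21 = €312.

€312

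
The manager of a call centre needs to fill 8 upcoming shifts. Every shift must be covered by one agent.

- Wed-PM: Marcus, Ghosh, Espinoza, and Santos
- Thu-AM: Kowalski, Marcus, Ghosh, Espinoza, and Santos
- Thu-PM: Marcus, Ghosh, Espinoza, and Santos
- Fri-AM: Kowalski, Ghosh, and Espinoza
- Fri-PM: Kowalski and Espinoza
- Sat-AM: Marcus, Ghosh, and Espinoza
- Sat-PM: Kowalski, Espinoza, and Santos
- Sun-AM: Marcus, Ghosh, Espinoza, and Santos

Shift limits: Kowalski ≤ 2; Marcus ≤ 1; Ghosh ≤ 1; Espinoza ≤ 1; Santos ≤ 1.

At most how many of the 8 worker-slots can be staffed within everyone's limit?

6

Total capacity across all agents is 2+1+1+1+1 = 6, and 8 slots are needed, so at most 6 can be filled.
An assignment achieving 6: Wed-PM→Ghosh, Thu-PM→Santos, Fri-AM→Kowalski, Fri-PM→Kowalski, Sat-AM→Marcus, Sat-PM→Espinoza.
Loads: Kowalski 2/2, Marcus 1/1, Ghosh 1/1, Espinoza 1/1, Santos 1/1.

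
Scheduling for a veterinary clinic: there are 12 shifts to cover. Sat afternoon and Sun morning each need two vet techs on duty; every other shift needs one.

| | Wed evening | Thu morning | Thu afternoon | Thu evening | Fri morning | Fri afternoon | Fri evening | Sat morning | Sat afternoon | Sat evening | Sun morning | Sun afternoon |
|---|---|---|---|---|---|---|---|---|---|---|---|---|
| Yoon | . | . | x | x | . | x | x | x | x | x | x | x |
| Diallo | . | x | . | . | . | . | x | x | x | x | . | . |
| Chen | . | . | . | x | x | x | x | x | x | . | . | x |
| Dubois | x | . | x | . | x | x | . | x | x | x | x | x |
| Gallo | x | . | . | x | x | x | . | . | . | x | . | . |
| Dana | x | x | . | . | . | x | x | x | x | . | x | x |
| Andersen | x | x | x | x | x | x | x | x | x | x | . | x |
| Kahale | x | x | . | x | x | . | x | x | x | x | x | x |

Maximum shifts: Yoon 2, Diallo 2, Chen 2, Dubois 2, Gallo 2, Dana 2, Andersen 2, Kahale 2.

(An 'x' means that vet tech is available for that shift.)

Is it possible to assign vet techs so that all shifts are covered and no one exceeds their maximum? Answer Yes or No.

Yes

One valid schedule: Wed evening→Dubois, Thu morning→Diallo, Thu afternoon→Yoon, Thu evening→Yoon, Fri morning→Chen, Fri afternoon→Chen, Fri evening→Diallo, Sat morning→Andersen, Sat afternoon→Andersen+Kahale, Sat evening→Dubois, Sun morning→Dana+Kahale, Sun afternoon→Dana.
Loads: Yoon 2/2, Diallo 2/2, Chen 2/2, Dubois 2/2, Gallo 0/2, Dana 2/2, Andersen 2/2, Kahale 2/2 — all within limits.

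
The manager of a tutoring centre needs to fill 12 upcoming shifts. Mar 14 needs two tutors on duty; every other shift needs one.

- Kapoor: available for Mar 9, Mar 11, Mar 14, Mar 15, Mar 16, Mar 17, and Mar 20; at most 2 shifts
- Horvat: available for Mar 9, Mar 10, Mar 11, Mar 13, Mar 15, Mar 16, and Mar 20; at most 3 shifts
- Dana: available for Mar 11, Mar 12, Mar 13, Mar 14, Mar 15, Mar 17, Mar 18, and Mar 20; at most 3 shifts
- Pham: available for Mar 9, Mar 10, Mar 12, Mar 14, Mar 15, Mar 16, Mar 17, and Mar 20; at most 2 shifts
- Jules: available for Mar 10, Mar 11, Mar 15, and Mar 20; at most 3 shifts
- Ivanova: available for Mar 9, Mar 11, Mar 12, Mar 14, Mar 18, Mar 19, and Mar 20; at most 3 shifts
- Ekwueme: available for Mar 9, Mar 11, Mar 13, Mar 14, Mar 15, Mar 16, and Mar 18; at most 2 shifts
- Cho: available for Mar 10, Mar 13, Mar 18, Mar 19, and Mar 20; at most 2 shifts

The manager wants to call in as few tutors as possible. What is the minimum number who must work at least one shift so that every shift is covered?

13 slots to fill and no one can take more than 3, so at least ⌈13/3⌉ = 5 tutors are needed.
Kapoor, Horvat, Dana, Pham, and Ivanova alone can cover everything: Mar 9→Horvat, Mar 10→Horvat, Mar 11→Dana, Mar 12→Dana, Mar 13→Horvat, Mar 14→Pham+Ivanova, Mar 15→Pham, Mar 16→Kapoor, Mar 17→Kapoor, Mar 18→Dana, Mar 19→Ivanova, Mar 20→Ivanova.

5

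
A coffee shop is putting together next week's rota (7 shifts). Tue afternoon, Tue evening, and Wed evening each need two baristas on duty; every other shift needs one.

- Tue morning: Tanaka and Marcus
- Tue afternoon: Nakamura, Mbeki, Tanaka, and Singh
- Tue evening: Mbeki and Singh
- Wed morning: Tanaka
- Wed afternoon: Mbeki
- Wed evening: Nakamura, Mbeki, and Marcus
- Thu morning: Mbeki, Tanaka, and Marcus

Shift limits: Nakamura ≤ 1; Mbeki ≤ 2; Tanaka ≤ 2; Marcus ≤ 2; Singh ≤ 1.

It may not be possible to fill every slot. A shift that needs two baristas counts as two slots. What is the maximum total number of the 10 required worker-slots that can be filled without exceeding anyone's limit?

8

Total capacity across all baristas is 1+2+2+2+1 = 8, and 10 slots are needed, so at most 8 can be filled.
An assignment achieving 8: Tue morning→Tanaka, Tue evening→Mbeki+Singh, Wed morning→Tanaka, Wed afternoon→Mbeki, Wed evening→Nakamura+Marcus, Thu morning→Marcus.
Loads: Nakamura 1/1, Mbeki 2/2, Tanaka 2/2, Marcus 2/2, Singh 1/1.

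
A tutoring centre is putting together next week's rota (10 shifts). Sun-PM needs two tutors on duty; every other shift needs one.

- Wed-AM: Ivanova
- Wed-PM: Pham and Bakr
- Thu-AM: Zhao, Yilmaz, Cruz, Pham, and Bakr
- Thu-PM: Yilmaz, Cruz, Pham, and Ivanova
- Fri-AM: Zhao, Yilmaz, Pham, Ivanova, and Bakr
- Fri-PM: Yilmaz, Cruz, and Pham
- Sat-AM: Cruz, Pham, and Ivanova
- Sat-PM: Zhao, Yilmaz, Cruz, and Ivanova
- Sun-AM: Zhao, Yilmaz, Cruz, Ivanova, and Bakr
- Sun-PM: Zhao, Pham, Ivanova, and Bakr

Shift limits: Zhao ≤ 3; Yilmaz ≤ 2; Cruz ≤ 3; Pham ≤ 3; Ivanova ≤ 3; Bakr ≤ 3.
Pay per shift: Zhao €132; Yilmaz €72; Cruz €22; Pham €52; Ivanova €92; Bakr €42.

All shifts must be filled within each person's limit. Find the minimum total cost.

Wed-AM can only be covered by Ivanova, so that assignment is forced.
Picking the cheapest available tutor for each shift independently would cost €402, but that ignores the shift limits.
An optimal schedule: Wed-AM→Ivanova, Wed-PM→Bakr, Thu-AM→Pham, Thu-PM→Cruz, Fri-AM→Pham, Fri-PM→Cruz, Sat-AM→Cruz, Sat-PM→Yilmaz, Sun-AM→Bakr, Sun-PM→Bakr+Pham.
Total: 92 + 42 + 52 + 22 + 52 + 22 + 22 + 72 + 42 + 42 + 52 = €512.

€512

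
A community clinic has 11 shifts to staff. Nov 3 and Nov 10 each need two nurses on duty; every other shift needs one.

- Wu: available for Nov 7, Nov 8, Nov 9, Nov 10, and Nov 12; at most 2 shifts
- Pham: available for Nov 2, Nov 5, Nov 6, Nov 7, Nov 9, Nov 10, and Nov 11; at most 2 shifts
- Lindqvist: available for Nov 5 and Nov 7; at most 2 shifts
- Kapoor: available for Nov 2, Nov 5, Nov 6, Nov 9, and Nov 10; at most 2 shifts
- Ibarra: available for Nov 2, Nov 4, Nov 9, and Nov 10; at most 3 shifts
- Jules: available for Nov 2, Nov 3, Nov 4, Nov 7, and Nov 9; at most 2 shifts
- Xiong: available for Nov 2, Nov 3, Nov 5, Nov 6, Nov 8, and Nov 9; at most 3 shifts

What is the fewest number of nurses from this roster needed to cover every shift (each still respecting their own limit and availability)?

6

13 slots to fill and no one can take more than 3, so at least ⌈13/3⌉ = 5 nurses are needed.
Any 5 nurses together have capacity at most 3+3+2+2+2 = 12 < 13 slots, so 5 can never suffice.
Wu, Pham, Lindqvist, Kapoor, Jules, and Xiong alone can cover everything: Nov 2→Xiong, Nov 3→Jules+Xiong, Nov 4→Jules, Nov 5→Lindqvist, Nov 6→Kapoor, Nov 7→Lindqvist, Nov 8→Wu, Nov 9→Xiong, Nov 10→Pham+Kapoor, Nov 11→Pham, Nov 12→Wu.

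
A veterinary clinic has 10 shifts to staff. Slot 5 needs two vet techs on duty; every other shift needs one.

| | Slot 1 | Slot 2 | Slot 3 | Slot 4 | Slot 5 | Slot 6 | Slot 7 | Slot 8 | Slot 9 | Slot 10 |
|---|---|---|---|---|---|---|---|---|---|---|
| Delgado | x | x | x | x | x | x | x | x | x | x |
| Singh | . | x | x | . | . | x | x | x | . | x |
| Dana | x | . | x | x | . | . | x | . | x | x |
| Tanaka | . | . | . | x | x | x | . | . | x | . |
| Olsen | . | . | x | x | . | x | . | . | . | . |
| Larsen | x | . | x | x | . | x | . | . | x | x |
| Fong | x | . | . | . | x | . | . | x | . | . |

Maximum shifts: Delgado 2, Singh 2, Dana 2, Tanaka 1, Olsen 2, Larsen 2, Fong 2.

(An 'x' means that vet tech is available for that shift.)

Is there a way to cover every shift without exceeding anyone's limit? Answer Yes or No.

Yes

One valid schedule: Slot 1→Dana, Slot 2→Delgado, Slot 3→Olsen, Slot 4→Olsen, Slot 5→Delgado+Tanaka, Slot 6→Larsen, Slot 7→Singh, Slot 8→Singh, Slot 9→Dana, Slot 10→Larsen.
Loads: Delgado 2/2, Singh 2/2, Dana 2/2, Tanaka 1/1, Olsen 2/2, Larsen 2/2, Fong 0/2 — all within limits.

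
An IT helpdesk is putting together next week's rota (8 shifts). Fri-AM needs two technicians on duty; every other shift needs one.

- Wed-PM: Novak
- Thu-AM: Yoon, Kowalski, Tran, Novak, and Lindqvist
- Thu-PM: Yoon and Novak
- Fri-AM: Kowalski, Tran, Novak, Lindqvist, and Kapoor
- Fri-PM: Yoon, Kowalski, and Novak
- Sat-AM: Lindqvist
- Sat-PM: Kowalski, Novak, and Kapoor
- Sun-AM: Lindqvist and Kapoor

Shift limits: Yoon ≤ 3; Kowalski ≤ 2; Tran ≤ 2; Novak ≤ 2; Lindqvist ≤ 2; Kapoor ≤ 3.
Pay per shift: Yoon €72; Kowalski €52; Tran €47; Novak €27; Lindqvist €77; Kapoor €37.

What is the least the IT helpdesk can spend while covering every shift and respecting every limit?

€388

Wed-PM can only be covered by Novak, so that assignment is forced.
Sat-AM can only be covered by Lindqvist, so that assignment is forced.
Picking the cheapest available technician for each shift independently would cost €313, but that ignores the shift limits.
An optimal schedule: Wed-PM→Novak, Thu-AM→Tran, Thu-PM→Novak, Fri-AM→Kapoor+Tran, Fri-PM→Kowalski, Sat-AM→Lindqvist, Sat-PM→Kapoor, Sun-AM→Kapoor.
Total: 27 + 47 + 27 + 37 + 47 + 52 + 77 + 37 + 37 = €388.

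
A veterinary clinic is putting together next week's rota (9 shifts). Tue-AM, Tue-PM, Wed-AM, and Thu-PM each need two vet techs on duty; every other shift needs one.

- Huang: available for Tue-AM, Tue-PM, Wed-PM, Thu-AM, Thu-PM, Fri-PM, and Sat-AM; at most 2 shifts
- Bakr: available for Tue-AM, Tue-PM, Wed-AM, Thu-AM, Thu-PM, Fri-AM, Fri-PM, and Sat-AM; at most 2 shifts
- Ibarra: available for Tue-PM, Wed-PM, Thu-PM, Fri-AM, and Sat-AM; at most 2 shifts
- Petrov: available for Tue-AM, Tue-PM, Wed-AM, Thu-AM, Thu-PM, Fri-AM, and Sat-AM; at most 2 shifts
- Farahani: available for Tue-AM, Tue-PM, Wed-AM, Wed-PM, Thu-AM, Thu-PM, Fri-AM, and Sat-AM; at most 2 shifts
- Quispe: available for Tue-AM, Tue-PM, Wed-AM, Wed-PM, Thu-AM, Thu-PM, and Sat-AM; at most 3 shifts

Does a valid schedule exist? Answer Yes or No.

Yes

One valid schedule: Tue-AM→Petrov+Quispe, Tue-PM→Ibarra+Quispe, Wed-AM→Petrov+Farahani, Wed-PM→Huang, Thu-AM→Bakr, Thu-PM→Farahani+Quispe, Fri-AM→Bakr, Fri-PM→Huang, Sat-AM→Ibarra.
Loads: Huang 2/2, Bakr 2/2, Ibarra 2/2, Petrov 2/2, Farahani 2/2, Quispe 3/3 — all within limits.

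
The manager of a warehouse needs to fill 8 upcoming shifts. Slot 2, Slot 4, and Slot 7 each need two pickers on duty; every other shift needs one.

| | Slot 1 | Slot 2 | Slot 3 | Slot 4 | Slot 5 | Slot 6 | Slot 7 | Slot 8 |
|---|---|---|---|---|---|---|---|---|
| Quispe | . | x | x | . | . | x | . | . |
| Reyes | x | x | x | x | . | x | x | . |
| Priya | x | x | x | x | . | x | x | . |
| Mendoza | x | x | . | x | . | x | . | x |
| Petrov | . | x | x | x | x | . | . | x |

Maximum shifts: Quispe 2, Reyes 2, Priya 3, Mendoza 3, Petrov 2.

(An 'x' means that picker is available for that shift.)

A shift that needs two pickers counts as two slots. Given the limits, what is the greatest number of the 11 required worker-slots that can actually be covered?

Total capacity across all pickers is 2+2+3+3+2 = 12, and 11 slots are needed, so at most 11 can be filled.
An assignment achieving 11: Slot 1→Reyes, Slot 2→Priya+Mendoza, Slot 3→Quispe, Slot 4→Priya+Mendoza, Slot 5→Petrov, Slot 6→Quispe, Slot 7→Reyes+Priya, Slot 8→Mendoza.
Loads: Quispe 2/2, Reyes 2/2, Priya 3/3, Mendoza 3/3, Petrov 1/2.

11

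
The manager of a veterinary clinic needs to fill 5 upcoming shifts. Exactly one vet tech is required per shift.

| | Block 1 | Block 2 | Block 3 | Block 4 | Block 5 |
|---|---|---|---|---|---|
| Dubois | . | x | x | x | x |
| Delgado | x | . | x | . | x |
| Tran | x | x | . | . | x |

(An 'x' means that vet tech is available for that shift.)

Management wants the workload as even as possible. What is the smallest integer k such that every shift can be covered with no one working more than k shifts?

2

With 3 vet techs and 5 worker-slots to fill, someone must work at least ⌈5/3⌉ = 2 shifts, so k ≥ 2.
k = 2 works: Block 1→Delgado, Block 2→Dubois, Block 3→Delgado, Block 4→Dubois, Block 5→Tran.
Loads: Dubois 2, Delgado 2, Tran 1 — all ≤ 2.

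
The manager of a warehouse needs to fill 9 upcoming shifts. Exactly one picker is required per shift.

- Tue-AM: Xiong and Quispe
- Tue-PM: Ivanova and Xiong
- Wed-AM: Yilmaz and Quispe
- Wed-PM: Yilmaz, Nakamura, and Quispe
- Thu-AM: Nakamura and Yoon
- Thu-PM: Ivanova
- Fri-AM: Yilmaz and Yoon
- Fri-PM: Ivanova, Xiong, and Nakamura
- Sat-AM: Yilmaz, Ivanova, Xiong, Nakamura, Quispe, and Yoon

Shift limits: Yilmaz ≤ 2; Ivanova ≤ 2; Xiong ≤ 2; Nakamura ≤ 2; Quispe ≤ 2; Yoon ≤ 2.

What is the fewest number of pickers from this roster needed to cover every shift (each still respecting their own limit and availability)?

5

9 slots to fill and no one can take more than 2, so at least ⌈9/2⌉ = 5 pickers are needed.
Yilmaz, Ivanova, Xiong, Nakamura, and Quispe alone can cover everything: Tue-AM→Xiong, Tue-PM→Ivanova, Wed-AM→Yilmaz, Wed-PM→Nakamura, Thu-AM→Nakamura, Thu-PM→Ivanova, Fri-AM→Yilmaz, Fri-PM→Xiong, Sat-AM→Quispe.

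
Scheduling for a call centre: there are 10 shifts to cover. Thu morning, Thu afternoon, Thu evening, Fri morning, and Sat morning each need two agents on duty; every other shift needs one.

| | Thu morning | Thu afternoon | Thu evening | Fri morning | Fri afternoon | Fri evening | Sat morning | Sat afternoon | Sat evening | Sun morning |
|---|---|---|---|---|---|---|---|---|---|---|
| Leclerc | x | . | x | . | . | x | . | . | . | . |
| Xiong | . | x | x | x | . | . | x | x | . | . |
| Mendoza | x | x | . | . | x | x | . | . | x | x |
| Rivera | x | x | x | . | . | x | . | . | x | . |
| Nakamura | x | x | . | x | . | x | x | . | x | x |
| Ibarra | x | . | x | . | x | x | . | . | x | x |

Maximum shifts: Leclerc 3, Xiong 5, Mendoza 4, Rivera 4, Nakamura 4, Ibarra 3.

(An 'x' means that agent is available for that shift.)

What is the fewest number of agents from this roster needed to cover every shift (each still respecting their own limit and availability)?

15 slots to fill and no one can take more than 5, so at least ⌈15/5⌉ = 3 agents are needed.
Any 3 agents together have capacity at most 5+4+4 = 13 < 15 slots, so 3 can never suffice.
Leclerc, Xiong, Mendoza, and Nakamura alone can cover everything: Thu morning→Leclerc+Mendoza, Thu afternoon→Xiong+Nakamura, Thu evening→Leclerc+Xiong, Fri morning→Xiong+Nakamura, Fri afternoon→Mendoza, Fri evening→Leclerc, Sat morning→Xiong+Nakamura, Sat afternoon→Xiong, Sat evening→Mendoza, Sun morning→Mendoza.

4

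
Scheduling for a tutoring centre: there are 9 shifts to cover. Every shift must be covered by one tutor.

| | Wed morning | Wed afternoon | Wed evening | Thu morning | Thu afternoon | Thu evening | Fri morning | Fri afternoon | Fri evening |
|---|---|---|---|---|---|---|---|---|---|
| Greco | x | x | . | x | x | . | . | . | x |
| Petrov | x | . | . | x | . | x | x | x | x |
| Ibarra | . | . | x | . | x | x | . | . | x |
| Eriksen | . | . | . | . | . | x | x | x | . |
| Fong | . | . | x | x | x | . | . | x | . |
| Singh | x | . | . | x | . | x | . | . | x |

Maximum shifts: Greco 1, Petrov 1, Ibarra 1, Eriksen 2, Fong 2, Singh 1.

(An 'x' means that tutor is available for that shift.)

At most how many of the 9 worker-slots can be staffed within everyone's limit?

Total capacity across all tutors is 1+1+1+2+2+1 = 8, and 9 slots are needed, so at most 8 can be filled.
An assignment achieving 8: Wed morning→Singh, Wed afternoon→Greco, Wed evening→Ibarra, Thu morning→Fong, Thu afternoon→Fong, Thu evening→Eriksen, Fri morning→Petrov, Fri afternoon→Eriksen.
Loads: Greco 1/1, Petrov 1/1, Ibarra 1/1, Eriksen 2/2, Fong 2/2, Singh 1/1.

8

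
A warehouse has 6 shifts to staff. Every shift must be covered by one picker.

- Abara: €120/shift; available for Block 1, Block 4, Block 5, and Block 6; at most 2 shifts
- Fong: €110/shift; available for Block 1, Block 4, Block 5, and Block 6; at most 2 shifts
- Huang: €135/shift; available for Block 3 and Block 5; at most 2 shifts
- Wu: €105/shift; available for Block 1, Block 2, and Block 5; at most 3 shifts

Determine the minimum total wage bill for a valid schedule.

€670

Block 2 can only be covered by Wu, so that assignment is forced.
Block 3 can only be covered by Huang, so that assignment is forced.
Picking the cheapest available picker for each shift independently would cost €670, and that bound is achievable.
An optimal schedule: Block 1→Wu, Block 2→Wu, Block 3→Huang, Block 4→Fong, Block 5→Wu, Block 6→Fong.
Total: 105 + 105 + 135 + 110 + 105 + 110 = €670.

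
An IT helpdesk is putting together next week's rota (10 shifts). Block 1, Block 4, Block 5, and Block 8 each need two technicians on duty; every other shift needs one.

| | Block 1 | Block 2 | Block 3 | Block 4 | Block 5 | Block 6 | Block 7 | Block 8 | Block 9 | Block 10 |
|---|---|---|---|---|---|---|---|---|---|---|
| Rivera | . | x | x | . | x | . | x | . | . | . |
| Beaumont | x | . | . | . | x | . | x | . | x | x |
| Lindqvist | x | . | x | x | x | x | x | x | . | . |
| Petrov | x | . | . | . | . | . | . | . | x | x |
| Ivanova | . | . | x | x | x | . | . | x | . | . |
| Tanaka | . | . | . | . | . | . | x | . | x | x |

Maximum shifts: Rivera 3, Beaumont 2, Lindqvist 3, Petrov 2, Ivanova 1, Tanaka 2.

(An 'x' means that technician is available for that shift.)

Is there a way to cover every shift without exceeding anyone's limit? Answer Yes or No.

No

Shifts {Block 4, Block 8} need 4 worker-slots in total, but the technicians available for any of those shifts (Lindqvist and Ivanova) can supply at most 3 among them. So no valid schedule exists.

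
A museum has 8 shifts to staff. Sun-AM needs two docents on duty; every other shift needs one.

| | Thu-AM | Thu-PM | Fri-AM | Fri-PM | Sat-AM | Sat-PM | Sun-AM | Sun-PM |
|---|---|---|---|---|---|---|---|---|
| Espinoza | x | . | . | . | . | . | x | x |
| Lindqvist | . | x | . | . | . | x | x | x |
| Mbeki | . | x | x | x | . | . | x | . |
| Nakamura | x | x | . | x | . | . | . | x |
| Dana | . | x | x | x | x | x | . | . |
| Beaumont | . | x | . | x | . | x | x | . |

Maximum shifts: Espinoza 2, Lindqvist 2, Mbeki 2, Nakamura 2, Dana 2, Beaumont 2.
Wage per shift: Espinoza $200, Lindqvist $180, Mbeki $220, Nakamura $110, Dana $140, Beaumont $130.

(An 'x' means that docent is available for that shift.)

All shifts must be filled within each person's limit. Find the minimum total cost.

$1320

Sat-AM can only be covered by Dana, so that assignment is forced.
Picking the cheapest available docent for each shift independently would cost $1160, but that ignores the shift limits.
An optimal schedule: Thu-AM→Nakamura, Thu-PM→Lindqvist, Fri-AM→Dana, Fri-PM→Beaumont, Sat-AM→Dana, Sat-PM→Beaumont, Sun-AM→Lindqvist+Espinoza, Sun-PM→Nakamura.
Total: 110 + 180 + 140 + 130 + 140 + 130 + 180 + 200 + 110 = $1320.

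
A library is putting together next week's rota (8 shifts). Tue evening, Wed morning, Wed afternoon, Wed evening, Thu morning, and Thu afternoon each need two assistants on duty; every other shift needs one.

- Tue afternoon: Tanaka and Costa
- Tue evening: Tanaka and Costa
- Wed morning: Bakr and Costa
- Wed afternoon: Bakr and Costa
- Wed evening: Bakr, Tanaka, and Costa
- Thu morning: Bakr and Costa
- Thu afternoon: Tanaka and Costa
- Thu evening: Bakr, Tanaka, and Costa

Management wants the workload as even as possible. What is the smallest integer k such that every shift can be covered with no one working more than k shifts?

5

With 3 assistants and 14 worker-slots to fill, someone must work at least ⌈14/3⌉ = 5 shifts, so k ≥ 5.
k = 5 works: Tue afternoon→Tanaka, Tue evening→Tanaka+Costa, Wed morning→Bakr+Costa, Wed afternoon→Bakr+Costa, Wed evening→Bakr+Tanaka, Thu morning→Bakr+Costa, Thu afternoon→Tanaka+Costa, Thu evening→Bakr.
Loads: Bakr 5, Tanaka 4, Costa 5 — all ≤ 5.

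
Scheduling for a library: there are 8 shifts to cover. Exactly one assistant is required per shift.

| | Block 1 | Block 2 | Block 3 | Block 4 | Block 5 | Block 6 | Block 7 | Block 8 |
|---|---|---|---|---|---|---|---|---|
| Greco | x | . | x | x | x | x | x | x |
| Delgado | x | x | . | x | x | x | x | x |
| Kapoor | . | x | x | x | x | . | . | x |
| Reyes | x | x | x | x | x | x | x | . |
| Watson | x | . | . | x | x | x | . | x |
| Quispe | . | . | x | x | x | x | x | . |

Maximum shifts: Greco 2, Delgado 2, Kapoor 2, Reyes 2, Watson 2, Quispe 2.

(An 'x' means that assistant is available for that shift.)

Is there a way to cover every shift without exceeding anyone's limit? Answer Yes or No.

Yes

One valid schedule: Block 1→Greco, Block 2→Delgado, Block 3→Greco, Block 4→Kapoor, Block 5→Reyes, Block 6→Reyes, Block 7→Delgado, Block 8→Kapoor.
Loads: Greco 2/2, Delgado 2/2, Kapoor 2/2, Reyes 2/2, Watson 0/2, Quispe 0/2 — all within limits.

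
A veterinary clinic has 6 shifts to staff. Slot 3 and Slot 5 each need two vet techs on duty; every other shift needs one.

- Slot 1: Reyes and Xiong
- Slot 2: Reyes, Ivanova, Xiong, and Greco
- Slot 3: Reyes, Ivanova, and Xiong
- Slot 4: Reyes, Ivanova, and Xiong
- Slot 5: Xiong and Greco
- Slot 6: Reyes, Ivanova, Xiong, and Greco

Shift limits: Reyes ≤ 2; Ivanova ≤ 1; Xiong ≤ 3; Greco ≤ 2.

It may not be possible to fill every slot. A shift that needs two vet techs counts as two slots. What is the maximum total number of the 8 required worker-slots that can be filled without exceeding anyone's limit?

Total capacity across all vet techs is 2+1+3+2 = 8, and 8 slots are needed, so at most 8 can be filled.
An assignment achieving 8: Slot 1→Reyes, Slot 2→Xiong, Slot 3→Reyes+Ivanova, Slot 4→Xiong, Slot 5→Xiong+Greco, Slot 6→Greco.
Loads: Reyes 2/2, Ivanova 1/1, Xiong 3/3, Greco 2/2.

8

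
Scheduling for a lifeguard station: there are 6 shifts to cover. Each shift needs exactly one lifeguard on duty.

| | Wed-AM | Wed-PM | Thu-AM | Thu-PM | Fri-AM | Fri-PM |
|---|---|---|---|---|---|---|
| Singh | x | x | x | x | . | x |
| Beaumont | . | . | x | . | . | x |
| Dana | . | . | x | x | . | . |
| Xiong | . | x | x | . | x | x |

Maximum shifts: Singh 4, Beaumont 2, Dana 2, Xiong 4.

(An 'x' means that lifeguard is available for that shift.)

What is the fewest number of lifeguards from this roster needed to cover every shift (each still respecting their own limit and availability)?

2

6 slots to fill and no one can take more than 4, so at least ⌈6/4⌉ = 2 lifeguards are needed.
Singh and Xiong alone can cover everything: Wed-AM→Singh, Wed-PM→Singh, Thu-AM→Singh, Thu-PM→Singh, Fri-AM→Xiong, Fri-PM→Xiong.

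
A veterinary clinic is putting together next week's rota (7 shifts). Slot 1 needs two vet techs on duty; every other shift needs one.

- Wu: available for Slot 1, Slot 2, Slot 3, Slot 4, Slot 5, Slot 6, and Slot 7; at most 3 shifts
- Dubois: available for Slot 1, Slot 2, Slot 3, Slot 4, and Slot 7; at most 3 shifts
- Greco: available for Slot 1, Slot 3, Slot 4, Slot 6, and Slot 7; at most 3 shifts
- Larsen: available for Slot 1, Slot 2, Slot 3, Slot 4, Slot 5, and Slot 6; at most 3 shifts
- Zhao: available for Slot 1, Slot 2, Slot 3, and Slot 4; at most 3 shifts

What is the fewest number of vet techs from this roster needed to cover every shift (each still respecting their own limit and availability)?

8 slots to fill and no one can take more than 3, so at least ⌈8/3⌉ = 3 vet techs are needed.
Wu, Dubois, and Greco alone can cover everything: Slot 1→Dubois+Greco, Slot 2→Wu, Slot 3→Dubois, Slot 4→Dubois, Slot 5→Wu, Slot 6→Wu, Slot 7→Greco.

3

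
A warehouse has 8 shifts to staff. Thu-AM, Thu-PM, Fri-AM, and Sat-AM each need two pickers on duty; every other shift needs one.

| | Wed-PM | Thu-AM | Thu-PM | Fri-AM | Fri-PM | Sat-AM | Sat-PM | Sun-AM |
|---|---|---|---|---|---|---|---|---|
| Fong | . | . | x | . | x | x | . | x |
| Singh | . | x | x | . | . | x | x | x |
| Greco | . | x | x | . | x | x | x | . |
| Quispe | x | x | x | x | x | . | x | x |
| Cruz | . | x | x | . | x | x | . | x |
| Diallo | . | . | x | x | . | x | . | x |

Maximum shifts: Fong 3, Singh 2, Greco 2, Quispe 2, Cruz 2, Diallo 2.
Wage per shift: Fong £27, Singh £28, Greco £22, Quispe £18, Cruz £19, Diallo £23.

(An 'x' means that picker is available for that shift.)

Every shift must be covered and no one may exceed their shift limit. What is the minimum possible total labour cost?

£273

Wed-PM can only be covered by Quispe, so that assignment is forced.
Fri-AM can only be covered by Quispe and Diallo, so that assignment is forced.
Picking the cheapest available picker for each shift independently would cost £228, but that ignores the shift limits.
An optimal schedule: Wed-PM→Quispe, Thu-AM→Cruz+Greco, Thu-PM→Fong+Singh, Fri-AM→Quispe+Diallo, Fri-PM→Cruz, Sat-AM→Diallo+Fong, Sat-PM→Greco, Sun-AM→Fong.
Total: 18 + 19 + 22 + 27 + 28 + 18 + 23 + 19 + 23 + 27 + 22 + 27 = £273.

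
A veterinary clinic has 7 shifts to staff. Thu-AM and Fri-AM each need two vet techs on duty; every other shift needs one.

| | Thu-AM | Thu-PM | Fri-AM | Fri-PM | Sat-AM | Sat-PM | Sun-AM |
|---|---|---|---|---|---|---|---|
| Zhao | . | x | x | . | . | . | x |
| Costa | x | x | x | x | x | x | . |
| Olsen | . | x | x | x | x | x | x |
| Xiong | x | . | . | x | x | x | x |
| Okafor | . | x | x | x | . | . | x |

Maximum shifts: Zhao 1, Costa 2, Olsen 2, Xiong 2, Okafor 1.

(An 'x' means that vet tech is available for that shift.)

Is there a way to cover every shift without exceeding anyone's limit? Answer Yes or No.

Total capacity is 1+2+2+2+1 = 8 but 9 worker-slots are needed — infeasible.

No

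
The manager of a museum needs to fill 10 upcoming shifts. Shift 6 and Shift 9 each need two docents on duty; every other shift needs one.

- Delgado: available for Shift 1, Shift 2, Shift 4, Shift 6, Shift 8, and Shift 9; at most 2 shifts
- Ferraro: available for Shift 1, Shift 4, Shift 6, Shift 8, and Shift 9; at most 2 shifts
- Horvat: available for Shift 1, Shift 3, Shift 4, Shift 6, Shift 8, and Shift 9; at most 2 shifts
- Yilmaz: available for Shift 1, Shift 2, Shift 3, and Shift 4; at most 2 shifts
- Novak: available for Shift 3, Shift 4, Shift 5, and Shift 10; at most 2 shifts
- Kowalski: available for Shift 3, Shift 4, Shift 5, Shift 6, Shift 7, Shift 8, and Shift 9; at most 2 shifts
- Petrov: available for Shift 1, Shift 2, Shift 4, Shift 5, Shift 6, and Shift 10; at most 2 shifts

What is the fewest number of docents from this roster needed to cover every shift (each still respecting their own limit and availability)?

12 slots to fill and no one can take more than 2, so at least ⌈12/2⌉ = 6 docents are needed.
Delgado, Ferraro, Horvat, Yilmaz, Novak, and Kowalski alone can cover everything: Shift 1→Delgado, Shift 2→Delgado, Shift 3→Yilmaz, Shift 4→Yilmaz, Shift 5→Novak, Shift 6→Ferraro+Horvat, Shift 7→Kowalski, Shift 8→Ferraro, Shift 9→Horvat+Kowalski, Shift 10→Novak.

6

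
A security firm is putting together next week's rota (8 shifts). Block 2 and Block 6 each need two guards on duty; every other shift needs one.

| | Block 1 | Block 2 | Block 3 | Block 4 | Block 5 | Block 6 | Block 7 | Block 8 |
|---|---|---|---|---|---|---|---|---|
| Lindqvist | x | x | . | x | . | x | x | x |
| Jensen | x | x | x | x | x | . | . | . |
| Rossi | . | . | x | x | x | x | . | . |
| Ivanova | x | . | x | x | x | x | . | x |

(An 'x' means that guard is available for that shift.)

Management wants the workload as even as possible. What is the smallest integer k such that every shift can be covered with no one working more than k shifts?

With 4 guards and 10 worker-slots to fill, someone must work at least ⌈10/4⌉ = 3 shifts, so k ≥ 3.
k = 3 works: Block 1→Jensen, Block 2→Lindqvist+Jensen, Block 3→Jensen, Block 4→Rossi, Block 5→Rossi, Block 6→Rossi+Ivanova, Block 7→Lindqvist, Block 8→Lindqvist.
Loads: Lindqvist 3, Jensen 3, Rossi 3, Ivanova 1 — all ≤ 3.

3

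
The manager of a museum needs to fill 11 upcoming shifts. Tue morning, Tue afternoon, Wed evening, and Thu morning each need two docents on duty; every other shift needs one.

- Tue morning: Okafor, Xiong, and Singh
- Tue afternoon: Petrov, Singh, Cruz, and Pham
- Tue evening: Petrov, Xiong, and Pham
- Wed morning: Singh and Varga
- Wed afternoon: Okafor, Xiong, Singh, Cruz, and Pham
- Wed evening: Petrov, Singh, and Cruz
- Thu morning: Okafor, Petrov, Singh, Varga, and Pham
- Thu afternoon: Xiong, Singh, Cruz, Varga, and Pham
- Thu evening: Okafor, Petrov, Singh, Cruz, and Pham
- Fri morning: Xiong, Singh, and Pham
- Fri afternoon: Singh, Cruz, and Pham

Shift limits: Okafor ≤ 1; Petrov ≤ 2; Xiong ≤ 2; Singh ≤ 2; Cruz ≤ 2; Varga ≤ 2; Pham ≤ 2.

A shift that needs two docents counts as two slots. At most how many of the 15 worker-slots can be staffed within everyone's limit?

13

Total capacity across all docents is 1+2+2+2+2+2+2 = 13, and 15 slots are needed, so at most 13 can be filled.
An assignment achieving 13: Tue morning→Okafor+Xiong, Tue afternoon→Cruz+Pham, Tue evening→Petrov, Wed morning→Singh, Wed afternoon→Pham, Wed evening→Petrov+Singh, Thu morning→Varga, Thu afternoon→Varga, Fri morning→Xiong, Fri afternoon→Cruz.
Loads: Okafor 1/1, Petrov 2/2, Xiong 2/2, Singh 2/2, Cruz 2/2, Varga 2/2, Pham 2/2.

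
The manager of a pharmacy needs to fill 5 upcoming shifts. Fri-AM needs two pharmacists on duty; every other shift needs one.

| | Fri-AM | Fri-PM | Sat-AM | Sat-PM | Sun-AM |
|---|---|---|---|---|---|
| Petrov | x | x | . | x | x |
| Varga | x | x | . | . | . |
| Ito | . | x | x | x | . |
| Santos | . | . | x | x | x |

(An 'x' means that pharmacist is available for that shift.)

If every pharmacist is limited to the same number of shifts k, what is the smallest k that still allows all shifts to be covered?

2

With 4 pharmacists and 6 worker-slots to fill, someone must work at least ⌈6/4⌉ = 2 shifts, so k ≥ 2.
k = 2 works: Fri-AM→Petrov+Varga, Fri-PM→Varga, Sat-AM→Ito, Sat-PM→Ito, Sun-AM→Petrov.
Loads: Petrov 2, Varga 2, Ito 2, Santos 0 — all ≤ 2.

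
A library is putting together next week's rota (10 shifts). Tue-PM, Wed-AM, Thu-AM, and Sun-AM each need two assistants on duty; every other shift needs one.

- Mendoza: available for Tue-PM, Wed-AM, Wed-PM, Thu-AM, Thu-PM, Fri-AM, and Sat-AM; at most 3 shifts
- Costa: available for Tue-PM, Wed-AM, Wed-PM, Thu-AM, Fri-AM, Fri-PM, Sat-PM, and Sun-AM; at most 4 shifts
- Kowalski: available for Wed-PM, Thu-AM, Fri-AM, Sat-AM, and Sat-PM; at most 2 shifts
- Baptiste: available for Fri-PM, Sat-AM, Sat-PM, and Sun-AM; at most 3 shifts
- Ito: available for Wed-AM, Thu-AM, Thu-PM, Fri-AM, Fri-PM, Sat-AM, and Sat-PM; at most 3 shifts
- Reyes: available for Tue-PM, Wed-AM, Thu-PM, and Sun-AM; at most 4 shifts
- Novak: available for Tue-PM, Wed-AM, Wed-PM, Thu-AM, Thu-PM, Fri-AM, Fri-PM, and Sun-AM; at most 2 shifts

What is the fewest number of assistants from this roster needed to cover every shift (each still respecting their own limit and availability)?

4

14 slots to fill and no one can take more than 4, so at least ⌈14/4⌉ = 4 assistants are needed.
Mendoza, Costa, Baptiste, and Reyes alone can cover everything: Tue-PM→Costa+Reyes, Wed-AM→Costa+Reyes, Wed-PM→Mendoza, Thu-AM→Mendoza+Costa, Thu-PM→Reyes, Fri-AM→Mendoza, Fri-PM→Costa, Sat-AM→Baptiste, Sat-PM→Baptiste, Sun-AM→Baptiste+Reyes.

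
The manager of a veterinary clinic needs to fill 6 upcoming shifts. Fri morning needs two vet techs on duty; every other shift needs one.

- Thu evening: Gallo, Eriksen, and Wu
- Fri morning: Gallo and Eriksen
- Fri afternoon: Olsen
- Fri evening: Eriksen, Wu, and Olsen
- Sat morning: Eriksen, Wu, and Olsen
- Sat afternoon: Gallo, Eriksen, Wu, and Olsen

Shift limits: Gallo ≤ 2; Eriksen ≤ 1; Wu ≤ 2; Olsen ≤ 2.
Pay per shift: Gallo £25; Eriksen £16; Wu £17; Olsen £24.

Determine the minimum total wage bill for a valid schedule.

Fri morning can only be covered by Gallo and Eriksen, so that assignment is forced.
Fri afternoon can only be covered by Olsen, so that assignment is forced.
Picking the cheapest available vet tech for each shift independently would cost £129, but that ignores the shift limits.
An optimal schedule: Thu evening→Gallo, Fri morning→Gallo+Eriksen, Fri afternoon→Olsen, Fri evening→Wu, Sat morning→Wu, Sat afternoon→Olsen.
Total: 25 + 25 + 16 + 24 + 17 + 17 + 24 = £148.

£148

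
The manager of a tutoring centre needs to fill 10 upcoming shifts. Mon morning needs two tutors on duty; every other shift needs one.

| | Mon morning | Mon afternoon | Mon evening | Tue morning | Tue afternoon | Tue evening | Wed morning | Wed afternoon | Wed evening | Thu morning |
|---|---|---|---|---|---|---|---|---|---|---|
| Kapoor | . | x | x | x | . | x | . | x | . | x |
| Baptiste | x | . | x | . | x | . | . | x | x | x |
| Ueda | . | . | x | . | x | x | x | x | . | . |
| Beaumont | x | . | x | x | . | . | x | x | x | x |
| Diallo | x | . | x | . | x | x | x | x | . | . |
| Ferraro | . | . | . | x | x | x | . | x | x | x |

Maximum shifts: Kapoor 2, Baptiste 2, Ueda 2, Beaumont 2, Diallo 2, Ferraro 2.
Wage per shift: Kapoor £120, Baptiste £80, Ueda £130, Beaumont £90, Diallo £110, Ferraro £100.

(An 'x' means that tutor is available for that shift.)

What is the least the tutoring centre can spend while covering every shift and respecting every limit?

Mon afternoon can only be covered by Kapoor, so that assignment is forced.
Picking the cheapest available tutor for each shift independently would cost £970, but that ignores the shift limits.
An optimal schedule: Mon morning→Baptiste+Beaumont, Mon afternoon→Kapoor, Mon evening→Diallo, Tue morning→Beaumont, Tue afternoon→Ferraro, Tue evening→Ferraro, Wed morning→Diallo, Wed afternoon→Ueda, Wed evening→Baptiste, Thu morning→Kapoor.
Total: 80 + 90 + 120 + 110 + 90 + 100 + 100 + 110 + 130 + 80 + 120 = £1130.

£1130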